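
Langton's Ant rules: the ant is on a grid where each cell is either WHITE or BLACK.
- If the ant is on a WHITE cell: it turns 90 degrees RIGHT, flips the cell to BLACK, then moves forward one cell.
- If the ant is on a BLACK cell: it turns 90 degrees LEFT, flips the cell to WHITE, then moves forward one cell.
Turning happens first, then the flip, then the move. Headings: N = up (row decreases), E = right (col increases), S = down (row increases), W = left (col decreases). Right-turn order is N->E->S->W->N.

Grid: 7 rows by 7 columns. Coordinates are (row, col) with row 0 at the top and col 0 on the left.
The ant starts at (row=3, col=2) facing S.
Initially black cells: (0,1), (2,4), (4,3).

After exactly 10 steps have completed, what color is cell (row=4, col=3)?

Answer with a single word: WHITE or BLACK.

Answer: WHITE

Derivation:
Step 1: on WHITE (3,2): turn R to W, flip to black, move to (3,1). |black|=4
Step 2: on WHITE (3,1): turn R to N, flip to black, move to (2,1). |black|=5
Step 3: on WHITE (2,1): turn R to E, flip to black, move to (2,2). |black|=6
Step 4: on WHITE (2,2): turn R to S, flip to black, move to (3,2). |black|=7
Step 5: on BLACK (3,2): turn L to E, flip to white, move to (3,3). |black|=6
Step 6: on WHITE (3,3): turn R to S, flip to black, move to (4,3). |black|=7
Step 7: on BLACK (4,3): turn L to E, flip to white, move to (4,4). |black|=6
Step 8: on WHITE (4,4): turn R to S, flip to black, move to (5,4). |black|=7
Step 9: on WHITE (5,4): turn R to W, flip to black, move to (5,3). |black|=8
Step 10: on WHITE (5,3): turn R to N, flip to black, move to (4,3). |black|=9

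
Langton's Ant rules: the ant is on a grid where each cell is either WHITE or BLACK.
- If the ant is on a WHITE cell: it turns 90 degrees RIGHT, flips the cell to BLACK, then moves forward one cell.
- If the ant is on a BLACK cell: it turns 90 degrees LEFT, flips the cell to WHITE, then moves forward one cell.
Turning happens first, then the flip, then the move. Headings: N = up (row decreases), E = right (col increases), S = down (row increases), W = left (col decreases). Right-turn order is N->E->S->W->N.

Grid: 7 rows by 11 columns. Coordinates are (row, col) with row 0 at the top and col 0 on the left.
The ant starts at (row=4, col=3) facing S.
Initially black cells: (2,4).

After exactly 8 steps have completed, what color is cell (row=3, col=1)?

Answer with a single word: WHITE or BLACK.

Answer: WHITE

Derivation:
Step 1: on WHITE (4,3): turn R to W, flip to black, move to (4,2). |black|=2
Step 2: on WHITE (4,2): turn R to N, flip to black, move to (3,2). |black|=3
Step 3: on WHITE (3,2): turn R to E, flip to black, move to (3,3). |black|=4
Step 4: on WHITE (3,3): turn R to S, flip to black, move to (4,3). |black|=5
Step 5: on BLACK (4,3): turn L to E, flip to white, move to (4,4). |black|=4
Step 6: on WHITE (4,4): turn R to S, flip to black, move to (5,4). |black|=5
Step 7: on WHITE (5,4): turn R to W, flip to black, move to (5,3). |black|=6
Step 8: on WHITE (5,3): turn R to N, flip to black, move to (4,3). |black|=7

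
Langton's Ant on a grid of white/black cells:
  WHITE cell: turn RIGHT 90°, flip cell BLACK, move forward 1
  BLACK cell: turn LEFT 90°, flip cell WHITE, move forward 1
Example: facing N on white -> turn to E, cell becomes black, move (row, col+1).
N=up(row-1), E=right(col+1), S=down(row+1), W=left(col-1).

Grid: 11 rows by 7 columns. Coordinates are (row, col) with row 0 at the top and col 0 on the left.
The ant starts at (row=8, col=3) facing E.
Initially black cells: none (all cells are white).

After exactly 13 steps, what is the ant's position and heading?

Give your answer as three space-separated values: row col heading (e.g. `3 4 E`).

Step 1: on WHITE (8,3): turn R to S, flip to black, move to (9,3). |black|=1
Step 2: on WHITE (9,3): turn R to W, flip to black, move to (9,2). |black|=2
Step 3: on WHITE (9,2): turn R to N, flip to black, move to (8,2). |black|=3
Step 4: on WHITE (8,2): turn R to E, flip to black, move to (8,3). |black|=4
Step 5: on BLACK (8,3): turn L to N, flip to white, move to (7,3). |black|=3
Step 6: on WHITE (7,3): turn R to E, flip to black, move to (7,4). |black|=4
Step 7: on WHITE (7,4): turn R to S, flip to black, move to (8,4). |black|=5
Step 8: on WHITE (8,4): turn R to W, flip to black, move to (8,3). |black|=6
Step 9: on WHITE (8,3): turn R to N, flip to black, move to (7,3). |black|=7
Step 10: on BLACK (7,3): turn L to W, flip to white, move to (7,2). |black|=6
Step 11: on WHITE (7,2): turn R to N, flip to black, move to (6,2). |black|=7
Step 12: on WHITE (6,2): turn R to E, flip to black, move to (6,3). |black|=8
Step 13: on WHITE (6,3): turn R to S, flip to black, move to (7,3). |black|=9

Answer: 7 3 S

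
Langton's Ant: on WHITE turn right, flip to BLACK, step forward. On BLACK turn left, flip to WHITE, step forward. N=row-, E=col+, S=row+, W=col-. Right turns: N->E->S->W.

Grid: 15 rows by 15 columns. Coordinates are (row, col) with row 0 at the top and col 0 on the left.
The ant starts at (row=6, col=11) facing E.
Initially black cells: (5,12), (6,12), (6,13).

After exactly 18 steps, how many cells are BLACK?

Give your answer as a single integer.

Step 1: on WHITE (6,11): turn R to S, flip to black, move to (7,11). |black|=4
Step 2: on WHITE (7,11): turn R to W, flip to black, move to (7,10). |black|=5
Step 3: on WHITE (7,10): turn R to N, flip to black, move to (6,10). |black|=6
Step 4: on WHITE (6,10): turn R to E, flip to black, move to (6,11). |black|=7
Step 5: on BLACK (6,11): turn L to N, flip to white, move to (5,11). |black|=6
Step 6: on WHITE (5,11): turn R to E, flip to black, move to (5,12). |black|=7
Step 7: on BLACK (5,12): turn L to N, flip to white, move to (4,12). |black|=6
Step 8: on WHITE (4,12): turn R to E, flip to black, move to (4,13). |black|=7
Step 9: on WHITE (4,13): turn R to S, flip to black, move to (5,13). |black|=8
Step 10: on WHITE (5,13): turn R to W, flip to black, move to (5,12). |black|=9
Step 11: on WHITE (5,12): turn R to N, flip to black, move to (4,12). |black|=10
Step 12: on BLACK (4,12): turn L to W, flip to white, move to (4,11). |black|=9
Step 13: on WHITE (4,11): turn R to N, flip to black, move to (3,11). |black|=10
Step 14: on WHITE (3,11): turn R to E, flip to black, move to (3,12). |black|=11
Step 15: on WHITE (3,12): turn R to S, flip to black, move to (4,12). |black|=12
Step 16: on WHITE (4,12): turn R to W, flip to black, move to (4,11). |black|=13
Step 17: on BLACK (4,11): turn L to S, flip to white, move to (5,11). |black|=12
Step 18: on BLACK (5,11): turn L to E, flip to white, move to (5,12). |black|=11

Answer: 11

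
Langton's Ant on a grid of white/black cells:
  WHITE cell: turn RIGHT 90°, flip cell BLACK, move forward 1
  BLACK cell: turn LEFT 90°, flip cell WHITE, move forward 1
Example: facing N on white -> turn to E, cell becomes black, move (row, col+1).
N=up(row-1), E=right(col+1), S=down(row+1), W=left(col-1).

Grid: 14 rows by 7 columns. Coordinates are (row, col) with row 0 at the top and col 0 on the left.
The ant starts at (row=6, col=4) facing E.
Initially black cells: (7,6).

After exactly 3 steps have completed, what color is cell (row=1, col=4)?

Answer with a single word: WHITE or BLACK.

Answer: WHITE

Derivation:
Step 1: on WHITE (6,4): turn R to S, flip to black, move to (7,4). |black|=2
Step 2: on WHITE (7,4): turn R to W, flip to black, move to (7,3). |black|=3
Step 3: on WHITE (7,3): turn R to N, flip to black, move to (6,3). |black|=4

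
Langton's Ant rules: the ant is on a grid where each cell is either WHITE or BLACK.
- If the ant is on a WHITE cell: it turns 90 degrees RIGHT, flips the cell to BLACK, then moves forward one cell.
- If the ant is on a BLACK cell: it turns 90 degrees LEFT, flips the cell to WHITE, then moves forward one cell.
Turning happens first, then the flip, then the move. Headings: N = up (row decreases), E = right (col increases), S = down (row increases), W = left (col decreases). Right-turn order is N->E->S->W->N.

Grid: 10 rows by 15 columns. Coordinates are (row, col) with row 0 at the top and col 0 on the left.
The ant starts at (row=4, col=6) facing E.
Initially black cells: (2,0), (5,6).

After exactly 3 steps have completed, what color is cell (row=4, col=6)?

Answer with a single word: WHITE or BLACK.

Answer: BLACK

Derivation:
Step 1: on WHITE (4,6): turn R to S, flip to black, move to (5,6). |black|=3
Step 2: on BLACK (5,6): turn L to E, flip to white, move to (5,7). |black|=2
Step 3: on WHITE (5,7): turn R to S, flip to black, move to (6,7). |black|=3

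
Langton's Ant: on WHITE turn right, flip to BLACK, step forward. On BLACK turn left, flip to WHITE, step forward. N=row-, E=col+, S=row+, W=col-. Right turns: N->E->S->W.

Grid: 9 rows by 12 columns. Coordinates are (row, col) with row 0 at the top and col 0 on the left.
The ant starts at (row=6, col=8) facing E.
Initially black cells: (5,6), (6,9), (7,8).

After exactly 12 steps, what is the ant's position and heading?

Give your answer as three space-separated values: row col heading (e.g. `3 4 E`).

Answer: 8 10 E

Derivation:
Step 1: on WHITE (6,8): turn R to S, flip to black, move to (7,8). |black|=4
Step 2: on BLACK (7,8): turn L to E, flip to white, move to (7,9). |black|=3
Step 3: on WHITE (7,9): turn R to S, flip to black, move to (8,9). |black|=4
Step 4: on WHITE (8,9): turn R to W, flip to black, move to (8,8). |black|=5
Step 5: on WHITE (8,8): turn R to N, flip to black, move to (7,8). |black|=6
Step 6: on WHITE (7,8): turn R to E, flip to black, move to (7,9). |black|=7
Step 7: on BLACK (7,9): turn L to N, flip to white, move to (6,9). |black|=6
Step 8: on BLACK (6,9): turn L to W, flip to white, move to (6,8). |black|=5
Step 9: on BLACK (6,8): turn L to S, flip to white, move to (7,8). |black|=4
Step 10: on BLACK (7,8): turn L to E, flip to white, move to (7,9). |black|=3
Step 11: on WHITE (7,9): turn R to S, flip to black, move to (8,9). |black|=4
Step 12: on BLACK (8,9): turn L to E, flip to white, move to (8,10). |black|=3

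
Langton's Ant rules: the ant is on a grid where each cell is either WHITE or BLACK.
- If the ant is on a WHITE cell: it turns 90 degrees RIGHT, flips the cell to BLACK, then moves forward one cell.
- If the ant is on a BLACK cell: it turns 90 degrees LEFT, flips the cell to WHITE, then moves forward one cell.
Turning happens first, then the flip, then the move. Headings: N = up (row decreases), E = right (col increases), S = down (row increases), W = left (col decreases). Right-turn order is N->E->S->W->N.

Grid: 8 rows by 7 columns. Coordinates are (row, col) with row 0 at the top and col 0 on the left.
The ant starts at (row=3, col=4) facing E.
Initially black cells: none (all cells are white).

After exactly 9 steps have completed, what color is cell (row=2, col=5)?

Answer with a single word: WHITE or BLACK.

Step 1: on WHITE (3,4): turn R to S, flip to black, move to (4,4). |black|=1
Step 2: on WHITE (4,4): turn R to W, flip to black, move to (4,3). |black|=2
Step 3: on WHITE (4,3): turn R to N, flip to black, move to (3,3). |black|=3
Step 4: on WHITE (3,3): turn R to E, flip to black, move to (3,4). |black|=4
Step 5: on BLACK (3,4): turn L to N, flip to white, move to (2,4). |black|=3
Step 6: on WHITE (2,4): turn R to E, flip to black, move to (2,5). |black|=4
Step 7: on WHITE (2,5): turn R to S, flip to black, move to (3,5). |black|=5
Step 8: on WHITE (3,5): turn R to W, flip to black, move to (3,4). |black|=6
Step 9: on WHITE (3,4): turn R to N, flip to black, move to (2,4). |black|=7

Answer: BLACK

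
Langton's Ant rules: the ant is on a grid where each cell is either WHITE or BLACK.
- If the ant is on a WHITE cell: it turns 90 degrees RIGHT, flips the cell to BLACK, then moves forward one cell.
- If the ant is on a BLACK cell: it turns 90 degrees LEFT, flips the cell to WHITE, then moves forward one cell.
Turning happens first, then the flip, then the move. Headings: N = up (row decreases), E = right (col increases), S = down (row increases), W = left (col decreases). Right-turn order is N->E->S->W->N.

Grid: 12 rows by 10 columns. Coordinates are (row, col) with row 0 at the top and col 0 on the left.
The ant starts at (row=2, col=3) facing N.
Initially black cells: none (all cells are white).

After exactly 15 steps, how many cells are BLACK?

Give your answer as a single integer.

Answer: 9

Derivation:
Step 1: on WHITE (2,3): turn R to E, flip to black, move to (2,4). |black|=1
Step 2: on WHITE (2,4): turn R to S, flip to black, move to (3,4). |black|=2
Step 3: on WHITE (3,4): turn R to W, flip to black, move to (3,3). |black|=3
Step 4: on WHITE (3,3): turn R to N, flip to black, move to (2,3). |black|=4
Step 5: on BLACK (2,3): turn L to W, flip to white, move to (2,2). |black|=3
Step 6: on WHITE (2,2): turn R to N, flip to black, move to (1,2). |black|=4
Step 7: on WHITE (1,2): turn R to E, flip to black, move to (1,3). |black|=5
Step 8: on WHITE (1,3): turn R to S, flip to black, move to (2,3). |black|=6
Step 9: on WHITE (2,3): turn R to W, flip to black, move to (2,2). |black|=7
Step 10: on BLACK (2,2): turn L to S, flip to white, move to (3,2). |black|=6
Step 11: on WHITE (3,2): turn R to W, flip to black, move to (3,1). |black|=7
Step 12: on WHITE (3,1): turn R to N, flip to black, move to (2,1). |black|=8
Step 13: on WHITE (2,1): turn R to E, flip to black, move to (2,2). |black|=9
Step 14: on WHITE (2,2): turn R to S, flip to black, move to (3,2). |black|=10
Step 15: on BLACK (3,2): turn L to E, flip to white, move to (3,3). |black|=9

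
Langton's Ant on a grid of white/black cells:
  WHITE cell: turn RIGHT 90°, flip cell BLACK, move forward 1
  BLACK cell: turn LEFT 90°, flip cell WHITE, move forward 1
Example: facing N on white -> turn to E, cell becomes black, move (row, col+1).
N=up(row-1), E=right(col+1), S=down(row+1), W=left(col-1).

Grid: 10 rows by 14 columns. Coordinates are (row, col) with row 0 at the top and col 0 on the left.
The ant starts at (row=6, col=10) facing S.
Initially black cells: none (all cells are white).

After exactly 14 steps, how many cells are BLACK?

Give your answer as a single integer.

Answer: 10

Derivation:
Step 1: on WHITE (6,10): turn R to W, flip to black, move to (6,9). |black|=1
Step 2: on WHITE (6,9): turn R to N, flip to black, move to (5,9). |black|=2
Step 3: on WHITE (5,9): turn R to E, flip to black, move to (5,10). |black|=3
Step 4: on WHITE (5,10): turn R to S, flip to black, move to (6,10). |black|=4
Step 5: on BLACK (6,10): turn L to E, flip to white, move to (6,11). |black|=3
Step 6: on WHITE (6,11): turn R to S, flip to black, move to (7,11). |black|=4
Step 7: on WHITE (7,11): turn R to W, flip to black, move to (7,10). |black|=5
Step 8: on WHITE (7,10): turn R to N, flip to black, move to (6,10). |black|=6
Step 9: on WHITE (6,10): turn R to E, flip to black, move to (6,11). |black|=7
Step 10: on BLACK (6,11): turn L to N, flip to white, move to (5,11). |black|=6
Step 11: on WHITE (5,11): turn R to E, flip to black, move to (5,12). |black|=7
Step 12: on WHITE (5,12): turn R to S, flip to black, move to (6,12). |black|=8
Step 13: on WHITE (6,12): turn R to W, flip to black, move to (6,11). |black|=9
Step 14: on WHITE (6,11): turn R to N, flip to black, move to (5,11). |black|=10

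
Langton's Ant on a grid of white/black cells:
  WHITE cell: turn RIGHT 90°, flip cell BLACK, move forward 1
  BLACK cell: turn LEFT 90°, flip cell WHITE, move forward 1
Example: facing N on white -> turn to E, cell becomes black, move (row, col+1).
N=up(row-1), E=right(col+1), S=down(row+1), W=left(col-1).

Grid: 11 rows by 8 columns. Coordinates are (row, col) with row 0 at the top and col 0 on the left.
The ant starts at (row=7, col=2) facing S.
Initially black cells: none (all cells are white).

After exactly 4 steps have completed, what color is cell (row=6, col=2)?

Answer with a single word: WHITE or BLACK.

Answer: BLACK

Derivation:
Step 1: on WHITE (7,2): turn R to W, flip to black, move to (7,1). |black|=1
Step 2: on WHITE (7,1): turn R to N, flip to black, move to (6,1). |black|=2
Step 3: on WHITE (6,1): turn R to E, flip to black, move to (6,2). |black|=3
Step 4: on WHITE (6,2): turn R to S, flip to black, move to (7,2). |black|=4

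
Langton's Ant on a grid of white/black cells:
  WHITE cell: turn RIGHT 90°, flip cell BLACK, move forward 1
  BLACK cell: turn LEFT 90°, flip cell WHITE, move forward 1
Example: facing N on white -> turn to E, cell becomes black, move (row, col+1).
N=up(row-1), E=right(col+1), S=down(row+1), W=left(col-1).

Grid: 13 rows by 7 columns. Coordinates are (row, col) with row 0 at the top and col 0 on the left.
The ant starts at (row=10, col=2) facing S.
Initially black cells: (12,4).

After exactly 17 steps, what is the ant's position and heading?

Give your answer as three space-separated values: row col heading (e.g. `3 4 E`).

Answer: 10 3 E

Derivation:
Step 1: on WHITE (10,2): turn R to W, flip to black, move to (10,1). |black|=2
Step 2: on WHITE (10,1): turn R to N, flip to black, move to (9,1). |black|=3
Step 3: on WHITE (9,1): turn R to E, flip to black, move to (9,2). |black|=4
Step 4: on WHITE (9,2): turn R to S, flip to black, move to (10,2). |black|=5
Step 5: on BLACK (10,2): turn L to E, flip to white, move to (10,3). |black|=4
Step 6: on WHITE (10,3): turn R to S, flip to black, move to (11,3). |black|=5
Step 7: on WHITE (11,3): turn R to W, flip to black, move to (11,2). |black|=6
Step 8: on WHITE (11,2): turn R to N, flip to black, move to (10,2). |black|=7
Step 9: on WHITE (10,2): turn R to E, flip to black, move to (10,3). |black|=8
Step 10: on BLACK (10,3): turn L to N, flip to white, move to (9,3). |black|=7
Step 11: on WHITE (9,3): turn R to E, flip to black, move to (9,4). |black|=8
Step 12: on WHITE (9,4): turn R to S, flip to black, move to (10,4). |black|=9
Step 13: on WHITE (10,4): turn R to W, flip to black, move to (10,3). |black|=10
Step 14: on WHITE (10,3): turn R to N, flip to black, move to (9,3). |black|=11
Step 15: on BLACK (9,3): turn L to W, flip to white, move to (9,2). |black|=10
Step 16: on BLACK (9,2): turn L to S, flip to white, move to (10,2). |black|=9
Step 17: on BLACK (10,2): turn L to E, flip to white, move to (10,3). |black|=8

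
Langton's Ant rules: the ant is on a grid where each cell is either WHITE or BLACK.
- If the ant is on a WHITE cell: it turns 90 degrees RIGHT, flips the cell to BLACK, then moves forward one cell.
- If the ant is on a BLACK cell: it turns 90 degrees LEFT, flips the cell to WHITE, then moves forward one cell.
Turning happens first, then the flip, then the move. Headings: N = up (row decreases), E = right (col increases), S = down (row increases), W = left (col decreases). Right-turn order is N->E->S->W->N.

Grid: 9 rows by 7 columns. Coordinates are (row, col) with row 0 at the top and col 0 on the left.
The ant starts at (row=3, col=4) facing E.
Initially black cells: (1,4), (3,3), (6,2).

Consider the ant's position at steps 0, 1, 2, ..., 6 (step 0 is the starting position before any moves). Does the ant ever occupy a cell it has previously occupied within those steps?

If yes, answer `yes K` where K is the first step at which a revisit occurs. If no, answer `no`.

Step 1: on WHITE (3,4): turn R to S, flip to black, move to (4,4). |black|=4 — new cell
Step 2: on WHITE (4,4): turn R to W, flip to black, move to (4,3). |black|=5 — new cell
Step 3: on WHITE (4,3): turn R to N, flip to black, move to (3,3). |black|=6 — new cell
Step 4: on BLACK (3,3): turn L to W, flip to white, move to (3,2). |black|=5 — new cell
Step 5: on WHITE (3,2): turn R to N, flip to black, move to (2,2). |black|=6 — new cell
Step 6: on WHITE (2,2): turn R to E, flip to black, move to (2,3). |black|=7 — new cell
No revisit within 6 steps.

Answer: no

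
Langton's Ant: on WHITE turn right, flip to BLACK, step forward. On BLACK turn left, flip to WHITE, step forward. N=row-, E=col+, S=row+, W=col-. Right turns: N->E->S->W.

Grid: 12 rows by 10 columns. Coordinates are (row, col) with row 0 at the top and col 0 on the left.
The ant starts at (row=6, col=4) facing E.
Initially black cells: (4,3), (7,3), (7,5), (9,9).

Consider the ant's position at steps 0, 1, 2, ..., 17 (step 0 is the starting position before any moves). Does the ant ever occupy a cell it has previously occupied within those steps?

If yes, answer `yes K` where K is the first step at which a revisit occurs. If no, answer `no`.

Step 1: on WHITE (6,4): turn R to S, flip to black, move to (7,4). |black|=5 — new cell
Step 2: on WHITE (7,4): turn R to W, flip to black, move to (7,3). |black|=6 — new cell
Step 3: on BLACK (7,3): turn L to S, flip to white, move to (8,3). |black|=5 — new cell
Step 4: on WHITE (8,3): turn R to W, flip to black, move to (8,2). |black|=6 — new cell
Step 5: on WHITE (8,2): turn R to N, flip to black, move to (7,2). |black|=7 — new cell
Step 6: on WHITE (7,2): turn R to E, flip to black, move to (7,3). |black|=8 — REVISIT

Answer: yes 6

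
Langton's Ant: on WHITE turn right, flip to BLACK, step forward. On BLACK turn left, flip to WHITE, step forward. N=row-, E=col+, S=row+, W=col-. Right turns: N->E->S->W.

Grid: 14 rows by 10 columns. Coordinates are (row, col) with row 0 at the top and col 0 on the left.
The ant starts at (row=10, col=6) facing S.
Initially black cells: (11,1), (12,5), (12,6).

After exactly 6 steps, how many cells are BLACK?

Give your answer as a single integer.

Answer: 7

Derivation:
Step 1: on WHITE (10,6): turn R to W, flip to black, move to (10,5). |black|=4
Step 2: on WHITE (10,5): turn R to N, flip to black, move to (9,5). |black|=5
Step 3: on WHITE (9,5): turn R to E, flip to black, move to (9,6). |black|=6
Step 4: on WHITE (9,6): turn R to S, flip to black, move to (10,6). |black|=7
Step 5: on BLACK (10,6): turn L to E, flip to white, move to (10,7). |black|=6
Step 6: on WHITE (10,7): turn R to S, flip to black, move to (11,7). |black|=7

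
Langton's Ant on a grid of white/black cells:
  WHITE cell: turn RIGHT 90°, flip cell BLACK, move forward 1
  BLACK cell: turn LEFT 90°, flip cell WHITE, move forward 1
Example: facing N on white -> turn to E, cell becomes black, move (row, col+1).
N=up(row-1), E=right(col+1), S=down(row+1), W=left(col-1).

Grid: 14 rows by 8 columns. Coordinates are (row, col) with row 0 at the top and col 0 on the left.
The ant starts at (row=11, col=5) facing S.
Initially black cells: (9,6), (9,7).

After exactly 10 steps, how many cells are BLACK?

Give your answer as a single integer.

Step 1: on WHITE (11,5): turn R to W, flip to black, move to (11,4). |black|=3
Step 2: on WHITE (11,4): turn R to N, flip to black, move to (10,4). |black|=4
Step 3: on WHITE (10,4): turn R to E, flip to black, move to (10,5). |black|=5
Step 4: on WHITE (10,5): turn R to S, flip to black, move to (11,5). |black|=6
Step 5: on BLACK (11,5): turn L to E, flip to white, move to (11,6). |black|=5
Step 6: on WHITE (11,6): turn R to S, flip to black, move to (12,6). |black|=6
Step 7: on WHITE (12,6): turn R to W, flip to black, move to (12,5). |black|=7
Step 8: on WHITE (12,5): turn R to N, flip to black, move to (11,5). |black|=8
Step 9: on WHITE (11,5): turn R to E, flip to black, move to (11,6). |black|=9
Step 10: on BLACK (11,6): turn L to N, flip to white, move to (10,6). |black|=8

Answer: 8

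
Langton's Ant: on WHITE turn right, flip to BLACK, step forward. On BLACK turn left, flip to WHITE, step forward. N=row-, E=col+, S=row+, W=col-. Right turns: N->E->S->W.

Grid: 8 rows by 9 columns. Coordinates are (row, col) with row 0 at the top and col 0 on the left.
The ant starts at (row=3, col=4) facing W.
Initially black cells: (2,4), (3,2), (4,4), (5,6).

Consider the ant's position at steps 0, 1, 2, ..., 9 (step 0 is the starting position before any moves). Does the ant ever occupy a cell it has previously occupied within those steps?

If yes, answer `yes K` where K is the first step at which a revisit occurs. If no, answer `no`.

Answer: yes 5

Derivation:
Step 1: on WHITE (3,4): turn R to N, flip to black, move to (2,4). |black|=5 — new cell
Step 2: on BLACK (2,4): turn L to W, flip to white, move to (2,3). |black|=4 — new cell
Step 3: on WHITE (2,3): turn R to N, flip to black, move to (1,3). |black|=5 — new cell
Step 4: on WHITE (1,3): turn R to E, flip to black, move to (1,4). |black|=6 — new cell
Step 5: on WHITE (1,4): turn R to S, flip to black, move to (2,4). |black|=7 — REVISIT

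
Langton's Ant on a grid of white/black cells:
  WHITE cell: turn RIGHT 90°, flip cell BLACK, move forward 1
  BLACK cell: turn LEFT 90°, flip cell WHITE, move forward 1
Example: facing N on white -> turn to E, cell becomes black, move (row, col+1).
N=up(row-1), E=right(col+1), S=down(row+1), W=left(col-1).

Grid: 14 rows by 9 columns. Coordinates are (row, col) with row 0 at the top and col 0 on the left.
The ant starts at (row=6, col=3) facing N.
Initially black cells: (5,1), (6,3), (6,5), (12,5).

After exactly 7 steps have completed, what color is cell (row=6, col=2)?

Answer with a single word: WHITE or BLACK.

Answer: WHITE

Derivation:
Step 1: on BLACK (6,3): turn L to W, flip to white, move to (6,2). |black|=3
Step 2: on WHITE (6,2): turn R to N, flip to black, move to (5,2). |black|=4
Step 3: on WHITE (5,2): turn R to E, flip to black, move to (5,3). |black|=5
Step 4: on WHITE (5,3): turn R to S, flip to black, move to (6,3). |black|=6
Step 5: on WHITE (6,3): turn R to W, flip to black, move to (6,2). |black|=7
Step 6: on BLACK (6,2): turn L to S, flip to white, move to (7,2). |black|=6
Step 7: on WHITE (7,2): turn R to W, flip to black, move to (7,1). |black|=7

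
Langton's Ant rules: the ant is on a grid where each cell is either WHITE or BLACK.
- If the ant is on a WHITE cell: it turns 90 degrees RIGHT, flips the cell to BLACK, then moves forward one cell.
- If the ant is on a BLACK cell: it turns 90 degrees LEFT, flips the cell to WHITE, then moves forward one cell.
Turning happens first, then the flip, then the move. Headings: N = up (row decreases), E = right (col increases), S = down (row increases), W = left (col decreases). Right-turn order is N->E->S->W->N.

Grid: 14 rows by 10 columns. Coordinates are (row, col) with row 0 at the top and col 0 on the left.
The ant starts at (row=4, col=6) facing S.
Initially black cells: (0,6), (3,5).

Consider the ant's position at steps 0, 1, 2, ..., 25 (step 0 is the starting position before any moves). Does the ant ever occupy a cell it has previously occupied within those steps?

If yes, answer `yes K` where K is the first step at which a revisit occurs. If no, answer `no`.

Step 1: on WHITE (4,6): turn R to W, flip to black, move to (4,5). |black|=3 — new cell
Step 2: on WHITE (4,5): turn R to N, flip to black, move to (3,5). |black|=4 — new cell
Step 3: on BLACK (3,5): turn L to W, flip to white, move to (3,4). |black|=3 — new cell
Step 4: on WHITE (3,4): turn R to N, flip to black, move to (2,4). |black|=4 — new cell
Step 5: on WHITE (2,4): turn R to E, flip to black, move to (2,5). |black|=5 — new cell
Step 6: on WHITE (2,5): turn R to S, flip to black, move to (3,5). |black|=6 — REVISIT

Answer: yes 6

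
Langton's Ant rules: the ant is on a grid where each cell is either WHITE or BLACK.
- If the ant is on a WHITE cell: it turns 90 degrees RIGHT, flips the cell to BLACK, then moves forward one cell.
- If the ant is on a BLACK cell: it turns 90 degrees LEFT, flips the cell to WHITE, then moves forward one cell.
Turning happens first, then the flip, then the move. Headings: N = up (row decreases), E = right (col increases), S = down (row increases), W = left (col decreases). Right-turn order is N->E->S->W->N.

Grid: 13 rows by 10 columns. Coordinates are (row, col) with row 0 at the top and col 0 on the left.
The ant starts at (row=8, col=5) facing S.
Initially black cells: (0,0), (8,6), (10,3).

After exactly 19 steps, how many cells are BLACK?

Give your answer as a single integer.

Answer: 10

Derivation:
Step 1: on WHITE (8,5): turn R to W, flip to black, move to (8,4). |black|=4
Step 2: on WHITE (8,4): turn R to N, flip to black, move to (7,4). |black|=5
Step 3: on WHITE (7,4): turn R to E, flip to black, move to (7,5). |black|=6
Step 4: on WHITE (7,5): turn R to S, flip to black, move to (8,5). |black|=7
Step 5: on BLACK (8,5): turn L to E, flip to white, move to (8,6). |black|=6
Step 6: on BLACK (8,6): turn L to N, flip to white, move to (7,6). |black|=5
Step 7: on WHITE (7,6): turn R to E, flip to black, move to (7,7). |black|=6
Step 8: on WHITE (7,7): turn R to S, flip to black, move to (8,7). |black|=7
Step 9: on WHITE (8,7): turn R to W, flip to black, move to (8,6). |black|=8
Step 10: on WHITE (8,6): turn R to N, flip to black, move to (7,6). |black|=9
Step 11: on BLACK (7,6): turn L to W, flip to white, move to (7,5). |black|=8
Step 12: on BLACK (7,5): turn L to S, flip to white, move to (8,5). |black|=7
Step 13: on WHITE (8,5): turn R to W, flip to black, move to (8,4). |black|=8
Step 14: on BLACK (8,4): turn L to S, flip to white, move to (9,4). |black|=7
Step 15: on WHITE (9,4): turn R to W, flip to black, move to (9,3). |black|=8
Step 16: on WHITE (9,3): turn R to N, flip to black, move to (8,3). |black|=9
Step 17: on WHITE (8,3): turn R to E, flip to black, move to (8,4). |black|=10
Step 18: on WHITE (8,4): turn R to S, flip to black, move to (9,4). |black|=11
Step 19: on BLACK (9,4): turn L to E, flip to white, move to (9,5). |black|=10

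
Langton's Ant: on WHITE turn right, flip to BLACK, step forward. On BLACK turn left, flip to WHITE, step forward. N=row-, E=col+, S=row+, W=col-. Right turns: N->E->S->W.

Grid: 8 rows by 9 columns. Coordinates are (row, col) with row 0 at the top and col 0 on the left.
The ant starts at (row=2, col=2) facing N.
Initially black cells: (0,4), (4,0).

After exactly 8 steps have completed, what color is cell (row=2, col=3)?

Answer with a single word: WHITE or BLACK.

Step 1: on WHITE (2,2): turn R to E, flip to black, move to (2,3). |black|=3
Step 2: on WHITE (2,3): turn R to S, flip to black, move to (3,3). |black|=4
Step 3: on WHITE (3,3): turn R to W, flip to black, move to (3,2). |black|=5
Step 4: on WHITE (3,2): turn R to N, flip to black, move to (2,2). |black|=6
Step 5: on BLACK (2,2): turn L to W, flip to white, move to (2,1). |black|=5
Step 6: on WHITE (2,1): turn R to N, flip to black, move to (1,1). |black|=6
Step 7: on WHITE (1,1): turn R to E, flip to black, move to (1,2). |black|=7
Step 8: on WHITE (1,2): turn R to S, flip to black, move to (2,2). |black|=8

Answer: BLACK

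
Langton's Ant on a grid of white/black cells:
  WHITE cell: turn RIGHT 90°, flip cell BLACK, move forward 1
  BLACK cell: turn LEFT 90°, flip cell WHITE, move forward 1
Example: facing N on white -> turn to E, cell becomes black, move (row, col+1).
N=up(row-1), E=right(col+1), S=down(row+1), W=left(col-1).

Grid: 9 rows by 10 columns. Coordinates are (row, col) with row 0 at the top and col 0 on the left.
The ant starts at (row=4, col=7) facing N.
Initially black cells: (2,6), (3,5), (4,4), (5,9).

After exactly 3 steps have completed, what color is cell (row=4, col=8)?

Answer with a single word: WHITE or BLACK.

Step 1: on WHITE (4,7): turn R to E, flip to black, move to (4,8). |black|=5
Step 2: on WHITE (4,8): turn R to S, flip to black, move to (5,8). |black|=6
Step 3: on WHITE (5,8): turn R to W, flip to black, move to (5,7). |black|=7

Answer: BLACK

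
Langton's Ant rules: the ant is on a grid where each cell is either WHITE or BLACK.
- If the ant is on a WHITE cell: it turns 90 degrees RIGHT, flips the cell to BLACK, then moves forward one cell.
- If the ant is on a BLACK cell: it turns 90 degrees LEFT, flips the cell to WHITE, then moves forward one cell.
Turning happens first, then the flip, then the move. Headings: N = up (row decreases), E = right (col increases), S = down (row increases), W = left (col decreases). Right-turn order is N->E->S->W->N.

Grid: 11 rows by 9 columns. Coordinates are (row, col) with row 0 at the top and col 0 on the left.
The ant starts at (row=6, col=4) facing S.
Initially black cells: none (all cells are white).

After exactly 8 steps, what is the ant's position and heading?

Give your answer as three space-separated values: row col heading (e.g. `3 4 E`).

Answer: 6 4 N

Derivation:
Step 1: on WHITE (6,4): turn R to W, flip to black, move to (6,3). |black|=1
Step 2: on WHITE (6,3): turn R to N, flip to black, move to (5,3). |black|=2
Step 3: on WHITE (5,3): turn R to E, flip to black, move to (5,4). |black|=3
Step 4: on WHITE (5,4): turn R to S, flip to black, move to (6,4). |black|=4
Step 5: on BLACK (6,4): turn L to E, flip to white, move to (6,5). |black|=3
Step 6: on WHITE (6,5): turn R to S, flip to black, move to (7,5). |black|=4
Step 7: on WHITE (7,5): turn R to W, flip to black, move to (7,4). |black|=5
Step 8: on WHITE (7,4): turn R to N, flip to black, move to (6,4). |black|=6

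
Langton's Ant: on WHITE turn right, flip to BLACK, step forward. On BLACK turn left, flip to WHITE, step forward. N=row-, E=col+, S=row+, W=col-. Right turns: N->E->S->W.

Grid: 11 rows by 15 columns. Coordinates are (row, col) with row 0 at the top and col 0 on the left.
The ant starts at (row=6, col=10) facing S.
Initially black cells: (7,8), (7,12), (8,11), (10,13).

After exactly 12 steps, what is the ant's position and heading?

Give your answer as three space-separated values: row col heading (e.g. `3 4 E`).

Step 1: on WHITE (6,10): turn R to W, flip to black, move to (6,9). |black|=5
Step 2: on WHITE (6,9): turn R to N, flip to black, move to (5,9). |black|=6
Step 3: on WHITE (5,9): turn R to E, flip to black, move to (5,10). |black|=7
Step 4: on WHITE (5,10): turn R to S, flip to black, move to (6,10). |black|=8
Step 5: on BLACK (6,10): turn L to E, flip to white, move to (6,11). |black|=7
Step 6: on WHITE (6,11): turn R to S, flip to black, move to (7,11). |black|=8
Step 7: on WHITE (7,11): turn R to W, flip to black, move to (7,10). |black|=9
Step 8: on WHITE (7,10): turn R to N, flip to black, move to (6,10). |black|=10
Step 9: on WHITE (6,10): turn R to E, flip to black, move to (6,11). |black|=11
Step 10: on BLACK (6,11): turn L to N, flip to white, move to (5,11). |black|=10
Step 11: on WHITE (5,11): turn R to E, flip to black, move to (5,12). |black|=11
Step 12: on WHITE (5,12): turn R to S, flip to black, move to (6,12). |black|=12

Answer: 6 12 S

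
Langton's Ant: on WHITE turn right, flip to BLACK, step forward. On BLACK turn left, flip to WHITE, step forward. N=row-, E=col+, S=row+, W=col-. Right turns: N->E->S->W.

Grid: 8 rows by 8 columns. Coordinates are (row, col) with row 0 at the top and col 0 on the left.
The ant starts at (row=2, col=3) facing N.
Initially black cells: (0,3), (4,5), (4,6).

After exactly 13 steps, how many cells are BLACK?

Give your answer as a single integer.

Answer: 12

Derivation:
Step 1: on WHITE (2,3): turn R to E, flip to black, move to (2,4). |black|=4
Step 2: on WHITE (2,4): turn R to S, flip to black, move to (3,4). |black|=5
Step 3: on WHITE (3,4): turn R to W, flip to black, move to (3,3). |black|=6
Step 4: on WHITE (3,3): turn R to N, flip to black, move to (2,3). |black|=7
Step 5: on BLACK (2,3): turn L to W, flip to white, move to (2,2). |black|=6
Step 6: on WHITE (2,2): turn R to N, flip to black, move to (1,2). |black|=7
Step 7: on WHITE (1,2): turn R to E, flip to black, move to (1,3). |black|=8
Step 8: on WHITE (1,3): turn R to S, flip to black, move to (2,3). |black|=9
Step 9: on WHITE (2,3): turn R to W, flip to black, move to (2,2). |black|=10
Step 10: on BLACK (2,2): turn L to S, flip to white, move to (3,2). |black|=9
Step 11: on WHITE (3,2): turn R to W, flip to black, move to (3,1). |black|=10
Step 12: on WHITE (3,1): turn R to N, flip to black, move to (2,1). |black|=11
Step 13: on WHITE (2,1): turn R to E, flip to black, move to (2,2). |black|=12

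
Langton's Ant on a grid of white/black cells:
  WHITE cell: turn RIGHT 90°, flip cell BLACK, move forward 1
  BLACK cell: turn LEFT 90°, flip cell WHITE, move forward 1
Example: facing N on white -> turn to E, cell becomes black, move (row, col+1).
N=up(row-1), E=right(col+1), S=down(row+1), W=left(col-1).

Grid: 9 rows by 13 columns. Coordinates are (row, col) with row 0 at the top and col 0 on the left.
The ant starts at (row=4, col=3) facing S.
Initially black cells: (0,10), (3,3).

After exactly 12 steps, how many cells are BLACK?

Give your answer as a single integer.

Answer: 10

Derivation:
Step 1: on WHITE (4,3): turn R to W, flip to black, move to (4,2). |black|=3
Step 2: on WHITE (4,2): turn R to N, flip to black, move to (3,2). |black|=4
Step 3: on WHITE (3,2): turn R to E, flip to black, move to (3,3). |black|=5
Step 4: on BLACK (3,3): turn L to N, flip to white, move to (2,3). |black|=4
Step 5: on WHITE (2,3): turn R to E, flip to black, move to (2,4). |black|=5
Step 6: on WHITE (2,4): turn R to S, flip to black, move to (3,4). |black|=6
Step 7: on WHITE (3,4): turn R to W, flip to black, move to (3,3). |black|=7
Step 8: on WHITE (3,3): turn R to N, flip to black, move to (2,3). |black|=8
Step 9: on BLACK (2,3): turn L to W, flip to white, move to (2,2). |black|=7
Step 10: on WHITE (2,2): turn R to N, flip to black, move to (1,2). |black|=8
Step 11: on WHITE (1,2): turn R to E, flip to black, move to (1,3). |black|=9
Step 12: on WHITE (1,3): turn R to S, flip to black, move to (2,3). |black|=10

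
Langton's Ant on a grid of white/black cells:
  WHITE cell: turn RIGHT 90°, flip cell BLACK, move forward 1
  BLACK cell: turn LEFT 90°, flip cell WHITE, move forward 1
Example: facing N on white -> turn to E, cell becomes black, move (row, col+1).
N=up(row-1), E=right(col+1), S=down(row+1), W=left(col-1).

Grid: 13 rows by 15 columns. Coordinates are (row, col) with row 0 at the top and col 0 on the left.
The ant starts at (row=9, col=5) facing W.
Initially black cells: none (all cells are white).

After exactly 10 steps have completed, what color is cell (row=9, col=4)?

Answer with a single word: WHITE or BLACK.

Step 1: on WHITE (9,5): turn R to N, flip to black, move to (8,5). |black|=1
Step 2: on WHITE (8,5): turn R to E, flip to black, move to (8,6). |black|=2
Step 3: on WHITE (8,6): turn R to S, flip to black, move to (9,6). |black|=3
Step 4: on WHITE (9,6): turn R to W, flip to black, move to (9,5). |black|=4
Step 5: on BLACK (9,5): turn L to S, flip to white, move to (10,5). |black|=3
Step 6: on WHITE (10,5): turn R to W, flip to black, move to (10,4). |black|=4
Step 7: on WHITE (10,4): turn R to N, flip to black, move to (9,4). |black|=5
Step 8: on WHITE (9,4): turn R to E, flip to black, move to (9,5). |black|=6
Step 9: on WHITE (9,5): turn R to S, flip to black, move to (10,5). |black|=7
Step 10: on BLACK (10,5): turn L to E, flip to white, move to (10,6). |black|=6

Answer: BLACK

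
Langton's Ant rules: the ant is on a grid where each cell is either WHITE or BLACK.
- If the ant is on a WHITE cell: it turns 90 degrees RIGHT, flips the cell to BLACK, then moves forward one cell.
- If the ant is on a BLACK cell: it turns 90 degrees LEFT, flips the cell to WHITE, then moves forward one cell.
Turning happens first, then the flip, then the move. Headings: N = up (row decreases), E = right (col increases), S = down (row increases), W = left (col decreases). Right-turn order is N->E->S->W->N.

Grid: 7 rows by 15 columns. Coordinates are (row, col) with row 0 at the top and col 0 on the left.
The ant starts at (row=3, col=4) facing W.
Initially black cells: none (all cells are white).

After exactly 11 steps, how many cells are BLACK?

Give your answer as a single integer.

Answer: 7

Derivation:
Step 1: on WHITE (3,4): turn R to N, flip to black, move to (2,4). |black|=1
Step 2: on WHITE (2,4): turn R to E, flip to black, move to (2,5). |black|=2
Step 3: on WHITE (2,5): turn R to S, flip to black, move to (3,5). |black|=3
Step 4: on WHITE (3,5): turn R to W, flip to black, move to (3,4). |black|=4
Step 5: on BLACK (3,4): turn L to S, flip to white, move to (4,4). |black|=3
Step 6: on WHITE (4,4): turn R to W, flip to black, move to (4,3). |black|=4
Step 7: on WHITE (4,3): turn R to N, flip to black, move to (3,3). |black|=5
Step 8: on WHITE (3,3): turn R to E, flip to black, move to (3,4). |black|=6
Step 9: on WHITE (3,4): turn R to S, flip to black, move to (4,4). |black|=7
Step 10: on BLACK (4,4): turn L to E, flip to white, move to (4,5). |black|=6
Step 11: on WHITE (4,5): turn R to S, flip to black, move to (5,5). |black|=7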